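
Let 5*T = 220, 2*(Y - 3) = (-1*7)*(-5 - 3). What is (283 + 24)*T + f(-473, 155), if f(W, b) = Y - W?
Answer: 14012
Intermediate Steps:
Y = 31 (Y = 3 + ((-1*7)*(-5 - 3))/2 = 3 + (-7*(-8))/2 = 3 + (½)*56 = 3 + 28 = 31)
f(W, b) = 31 - W
T = 44 (T = (⅕)*220 = 44)
(283 + 24)*T + f(-473, 155) = (283 + 24)*44 + (31 - 1*(-473)) = 307*44 + (31 + 473) = 13508 + 504 = 14012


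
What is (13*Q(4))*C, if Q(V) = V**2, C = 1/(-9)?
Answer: -208/9 ≈ -23.111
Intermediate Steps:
C = -1/9 ≈ -0.11111
(13*Q(4))*C = (13*4**2)*(-1/9) = (13*16)*(-1/9) = 208*(-1/9) = -208/9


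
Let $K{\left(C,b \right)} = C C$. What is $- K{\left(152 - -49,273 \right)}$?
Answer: $-40401$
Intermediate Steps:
$K{\left(C,b \right)} = C^{2}$
$- K{\left(152 - -49,273 \right)} = - \left(152 - -49\right)^{2} = - \left(152 + 49\right)^{2} = - 201^{2} = \left(-1\right) 40401 = -40401$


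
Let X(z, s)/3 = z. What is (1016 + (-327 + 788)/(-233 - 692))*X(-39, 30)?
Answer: -109902663/925 ≈ -1.1881e+5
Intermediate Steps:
X(z, s) = 3*z
(1016 + (-327 + 788)/(-233 - 692))*X(-39, 30) = (1016 + (-327 + 788)/(-233 - 692))*(3*(-39)) = (1016 + 461/(-925))*(-117) = (1016 + 461*(-1/925))*(-117) = (1016 - 461/925)*(-117) = (939339/925)*(-117) = -109902663/925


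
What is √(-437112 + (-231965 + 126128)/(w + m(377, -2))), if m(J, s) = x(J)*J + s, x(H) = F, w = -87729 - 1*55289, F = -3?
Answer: 5*I*√363318330749493/144151 ≈ 661.14*I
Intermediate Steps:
w = -143018 (w = -87729 - 55289 = -143018)
x(H) = -3
m(J, s) = s - 3*J (m(J, s) = -3*J + s = s - 3*J)
√(-437112 + (-231965 + 126128)/(w + m(377, -2))) = √(-437112 + (-231965 + 126128)/(-143018 + (-2 - 3*377))) = √(-437112 - 105837/(-143018 + (-2 - 1131))) = √(-437112 - 105837/(-143018 - 1133)) = √(-437112 - 105837/(-144151)) = √(-437112 - 105837*(-1/144151)) = √(-437112 + 105837/144151) = √(-63010026075/144151) = 5*I*√363318330749493/144151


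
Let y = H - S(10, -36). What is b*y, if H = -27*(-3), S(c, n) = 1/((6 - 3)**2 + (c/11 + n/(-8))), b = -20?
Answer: -513100/317 ≈ -1618.6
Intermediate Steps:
S(c, n) = 1/(9 - n/8 + c/11) (S(c, n) = 1/(3**2 + (c*(1/11) + n*(-1/8))) = 1/(9 + (c/11 - n/8)) = 1/(9 + (-n/8 + c/11)) = 1/(9 - n/8 + c/11))
H = 81
y = 25655/317 (y = 81 - 88/(792 - 11*(-36) + 8*10) = 81 - 88/(792 + 396 + 80) = 81 - 88/1268 = 81 - 1*22/317 = 81 - 22/317 = 25655/317 ≈ 80.931)
b*y = -20*25655/317 = -513100/317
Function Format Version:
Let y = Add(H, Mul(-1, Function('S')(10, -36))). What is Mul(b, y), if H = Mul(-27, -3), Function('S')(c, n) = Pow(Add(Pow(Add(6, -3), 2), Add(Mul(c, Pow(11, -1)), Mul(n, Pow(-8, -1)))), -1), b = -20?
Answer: Rational(-513100, 317) ≈ -1618.6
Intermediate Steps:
Function('S')(c, n) = Pow(Add(9, Mul(Rational(-1, 8), n), Mul(Rational(1, 11), c)), -1) (Function('S')(c, n) = Pow(Add(Pow(3, 2), Add(Mul(c, Rational(1, 11)), Mul(n, Rational(-1, 8)))), -1) = Pow(Add(9, Add(Mul(Rational(1, 11), c), Mul(Rational(-1, 8), n))), -1) = Pow(Add(9, Add(Mul(Rational(-1, 8), n), Mul(Rational(1, 11), c))), -1) = Pow(Add(9, Mul(Rational(-1, 8), n), Mul(Rational(1, 11), c)), -1))
H = 81
y = Rational(25655, 317) (y = Add(81, Mul(-1, Mul(88, Pow(Add(792, Mul(-11, -36), Mul(8, 10)), -1)))) = Add(81, Mul(-1, Mul(88, Pow(Add(792, 396, 80), -1)))) = Add(81, Mul(-1, Mul(88, Pow(1268, -1)))) = Add(81, Mul(-1, Mul(88, Rational(1, 1268)))) = Add(81, Mul(-1, Rational(22, 317))) = Add(81, Rational(-22, 317)) = Rational(25655, 317) ≈ 80.931)
Mul(b, y) = Mul(-20, Rational(25655, 317)) = Rational(-513100, 317)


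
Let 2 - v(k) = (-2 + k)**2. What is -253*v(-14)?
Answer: 64262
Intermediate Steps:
v(k) = 2 - (-2 + k)**2
-253*v(-14) = -253*(2 - (-2 - 14)**2) = -253*(2 - 1*(-16)**2) = -253*(2 - 1*256) = -253*(2 - 256) = -253*(-254) = 64262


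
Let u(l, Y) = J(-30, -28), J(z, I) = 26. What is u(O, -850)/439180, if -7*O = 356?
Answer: 13/219590 ≈ 5.9201e-5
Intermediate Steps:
O = -356/7 (O = -⅐*356 = -356/7 ≈ -50.857)
u(l, Y) = 26
u(O, -850)/439180 = 26/439180 = 26*(1/439180) = 13/219590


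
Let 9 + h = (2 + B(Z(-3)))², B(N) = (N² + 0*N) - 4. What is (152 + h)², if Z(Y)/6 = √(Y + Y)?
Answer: 2272142889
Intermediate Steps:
Z(Y) = 6*√2*√Y (Z(Y) = 6*√(Y + Y) = 6*√(2*Y) = 6*(√2*√Y) = 6*√2*√Y)
B(N) = -4 + N² (B(N) = (N² + 0) - 4 = N² - 4 = -4 + N²)
h = 47515 (h = -9 + (2 + (-4 + (6*√2*√(-3))²))² = -9 + (2 + (-4 + (6*√2*(I*√3))²))² = -9 + (2 + (-4 + (6*I*√6)²))² = -9 + (2 + (-4 - 216))² = -9 + (2 - 220)² = -9 + (-218)² = -9 + 47524 = 47515)
(152 + h)² = (152 + 47515)² = 47667² = 2272142889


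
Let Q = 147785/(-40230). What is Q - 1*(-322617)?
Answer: 2595746825/8046 ≈ 3.2261e+5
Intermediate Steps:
Q = -29557/8046 (Q = 147785*(-1/40230) = -29557/8046 ≈ -3.6735)
Q - 1*(-322617) = -29557/8046 - 1*(-322617) = -29557/8046 + 322617 = 2595746825/8046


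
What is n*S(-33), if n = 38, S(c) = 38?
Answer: 1444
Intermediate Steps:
n*S(-33) = 38*38 = 1444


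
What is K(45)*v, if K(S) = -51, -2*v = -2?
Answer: -51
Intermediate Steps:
v = 1 (v = -½*(-2) = 1)
K(45)*v = -51*1 = -51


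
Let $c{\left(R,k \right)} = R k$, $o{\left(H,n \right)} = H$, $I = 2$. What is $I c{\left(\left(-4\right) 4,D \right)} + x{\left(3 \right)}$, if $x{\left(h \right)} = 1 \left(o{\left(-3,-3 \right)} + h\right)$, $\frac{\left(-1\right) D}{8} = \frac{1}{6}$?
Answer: $\frac{128}{3} \approx 42.667$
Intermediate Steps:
$D = - \frac{4}{3}$ ($D = - \frac{8}{6} = \left(-8\right) \frac{1}{6} = - \frac{4}{3} \approx -1.3333$)
$x{\left(h \right)} = -3 + h$ ($x{\left(h \right)} = 1 \left(-3 + h\right) = -3 + h$)
$I c{\left(\left(-4\right) 4,D \right)} + x{\left(3 \right)} = 2 \left(-4\right) 4 \left(- \frac{4}{3}\right) + \left(-3 + 3\right) = 2 \left(\left(-16\right) \left(- \frac{4}{3}\right)\right) + 0 = 2 \cdot \frac{64}{3} + 0 = \frac{128}{3} + 0 = \frac{128}{3}$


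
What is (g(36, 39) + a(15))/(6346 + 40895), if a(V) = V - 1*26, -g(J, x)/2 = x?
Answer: -89/47241 ≈ -0.0018840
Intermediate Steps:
g(J, x) = -2*x
a(V) = -26 + V (a(V) = V - 26 = -26 + V)
(g(36, 39) + a(15))/(6346 + 40895) = (-2*39 + (-26 + 15))/(6346 + 40895) = (-78 - 11)/47241 = -89*1/47241 = -89/47241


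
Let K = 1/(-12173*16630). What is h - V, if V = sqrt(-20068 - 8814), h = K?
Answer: -1/202436990 - I*sqrt(28882) ≈ -4.9398e-9 - 169.95*I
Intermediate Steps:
K = -1/202436990 (K = -1/12173*1/16630 = -1/202436990 ≈ -4.9398e-9)
h = -1/202436990 ≈ -4.9398e-9
V = I*sqrt(28882) (V = sqrt(-28882) = I*sqrt(28882) ≈ 169.95*I)
h - V = -1/202436990 - I*sqrt(28882)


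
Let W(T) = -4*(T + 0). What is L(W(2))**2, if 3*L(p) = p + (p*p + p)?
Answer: 256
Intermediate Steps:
W(T) = -4*T
L(p) = p**2/3 + 2*p/3 (L(p) = (p + (p*p + p))/3 = (p + (p**2 + p))/3 = (p + (p + p**2))/3 = (p**2 + 2*p)/3 = p**2/3 + 2*p/3)
L(W(2))**2 = ((-4*2)*(2 - 4*2)/3)**2 = ((1/3)*(-8)*(2 - 8))**2 = ((1/3)*(-8)*(-6))**2 = 16**2 = 256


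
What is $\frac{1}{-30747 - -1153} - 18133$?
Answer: $- \frac{536628003}{29594} \approx -18133.0$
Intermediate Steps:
$\frac{1}{-30747 - -1153} - 18133 = \frac{1}{-30747 + \left(-4327 + 5480\right)} - 18133 = \frac{1}{-30747 + 1153} - 18133 = \frac{1}{-29594} - 18133 = - \frac{1}{29594} - 18133 = - \frac{536628003}{29594}$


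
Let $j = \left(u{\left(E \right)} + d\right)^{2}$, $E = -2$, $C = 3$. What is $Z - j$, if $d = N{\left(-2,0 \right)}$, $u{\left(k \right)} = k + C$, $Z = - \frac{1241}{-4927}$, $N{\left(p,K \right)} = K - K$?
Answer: $- \frac{3686}{4927} \approx -0.74812$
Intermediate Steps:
$N{\left(p,K \right)} = 0$
$Z = \frac{1241}{4927}$ ($Z = \left(-1241\right) \left(- \frac{1}{4927}\right) = \frac{1241}{4927} \approx 0.25188$)
$u{\left(k \right)} = 3 + k$ ($u{\left(k \right)} = k + 3 = 3 + k$)
$d = 0$
$j = 1$ ($j = \left(\left(3 - 2\right) + 0\right)^{2} = \left(1 + 0\right)^{2} = 1^{2} = 1$)
$Z - j = \frac{1241}{4927} - 1 = - \frac{3686}{4927}$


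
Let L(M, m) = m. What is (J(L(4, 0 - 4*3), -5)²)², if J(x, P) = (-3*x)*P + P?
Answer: 1171350625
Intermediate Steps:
J(x, P) = P - 3*P*x (J(x, P) = -3*P*x + P = P - 3*P*x)
(J(L(4, 0 - 4*3), -5)²)² = ((-5*(1 - 3*(0 - 4*3)))²)² = ((-5*(1 - 3*(0 - 12)))²)² = ((-5*(1 - 3*(-12)))²)² = ((-5*(1 + 36))²)² = ((-5*37)²)² = ((-185)²)² = 34225² = 1171350625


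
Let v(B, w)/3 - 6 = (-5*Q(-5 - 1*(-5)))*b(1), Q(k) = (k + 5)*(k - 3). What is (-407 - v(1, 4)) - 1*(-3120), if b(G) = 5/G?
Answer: 1570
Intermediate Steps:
Q(k) = (-3 + k)*(5 + k) (Q(k) = (5 + k)*(-3 + k) = (-3 + k)*(5 + k))
v(B, w) = 1143 (v(B, w) = 18 + 3*((-5*(-15 + (-5 - 1*(-5))**2 + 2*(-5 - 1*(-5))))*(5/1)) = 18 + 3*((-5*(-15 + (-5 + 5)**2 + 2*(-5 + 5)))*(5*1)) = 18 + 3*(-5*(-15 + 0**2 + 2*0)*5) = 18 + 3*(-5*(-15 + 0 + 0)*5) = 18 + 3*(-5*(-15)*5) = 18 + 3*(75*5) = 18 + 3*375 = 18 + 1125 = 1143)
(-407 - v(1, 4)) - 1*(-3120) = (-407 - 1*1143) - 1*(-3120) = (-407 - 1143) + 3120 = -1550 + 3120 = 1570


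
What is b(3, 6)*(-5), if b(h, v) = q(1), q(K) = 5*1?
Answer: -25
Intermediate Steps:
q(K) = 5
b(h, v) = 5
b(3, 6)*(-5) = 5*(-5) = -25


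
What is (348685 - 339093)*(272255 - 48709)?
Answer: 2144253232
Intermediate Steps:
(348685 - 339093)*(272255 - 48709) = 9592*223546 = 2144253232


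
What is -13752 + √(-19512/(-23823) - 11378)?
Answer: -13752 + I*√79715458506/2647 ≈ -13752.0 + 106.66*I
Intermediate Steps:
-13752 + √(-19512/(-23823) - 11378) = -13752 + √(-19512*(-1/23823) - 11378) = -13752 + √(2168/2647 - 11378) = -13752 + √(-30115398/2647) = -13752 + I*√79715458506/2647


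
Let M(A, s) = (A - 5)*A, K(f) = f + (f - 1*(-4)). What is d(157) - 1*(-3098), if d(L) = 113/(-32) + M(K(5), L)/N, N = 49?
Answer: 693737/224 ≈ 3097.0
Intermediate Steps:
K(f) = 4 + 2*f (K(f) = f + (f + 4) = f + (4 + f) = 4 + 2*f)
M(A, s) = A*(-5 + A) (M(A, s) = (-5 + A)*A = A*(-5 + A))
d(L) = -215/224 (d(L) = 113/(-32) + ((4 + 2*5)*(-5 + (4 + 2*5)))/49 = 113*(-1/32) + ((4 + 10)*(-5 + (4 + 10)))*(1/49) = -113/32 + (14*(-5 + 14))*(1/49) = -113/32 + (14*9)*(1/49) = -113/32 + 126*(1/49) = -113/32 + 18/7 = -215/224)
d(157) - 1*(-3098) = -215/224 - 1*(-3098) = -215/224 + 3098 = 693737/224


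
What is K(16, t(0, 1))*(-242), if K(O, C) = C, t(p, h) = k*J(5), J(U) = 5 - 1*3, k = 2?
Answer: -968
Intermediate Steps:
J(U) = 2 (J(U) = 5 - 3 = 2)
t(p, h) = 4 (t(p, h) = 2*2 = 4)
K(16, t(0, 1))*(-242) = 4*(-242) = -968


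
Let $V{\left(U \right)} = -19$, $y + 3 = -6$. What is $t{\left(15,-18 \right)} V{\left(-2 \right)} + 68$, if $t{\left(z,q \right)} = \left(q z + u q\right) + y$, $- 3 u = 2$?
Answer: $5141$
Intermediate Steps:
$y = -9$ ($y = -3 - 6 = -9$)
$u = - \frac{2}{3}$ ($u = \left(- \frac{1}{3}\right) 2 = - \frac{2}{3} \approx -0.66667$)
$t{\left(z,q \right)} = -9 - \frac{2 q}{3} + q z$ ($t{\left(z,q \right)} = \left(q z - \frac{2 q}{3}\right) - 9 = \left(- \frac{2 q}{3} + q z\right) - 9 = -9 - \frac{2 q}{3} + q z$)
$t{\left(15,-18 \right)} V{\left(-2 \right)} + 68 = \left(-9 - -12 - 270\right) \left(-19\right) + 68 = \left(-9 + 12 - 270\right) \left(-19\right) + 68 = \left(-267\right) \left(-19\right) + 68 = 5073 + 68 = 5141$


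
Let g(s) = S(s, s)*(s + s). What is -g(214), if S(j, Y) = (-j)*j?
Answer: 19600688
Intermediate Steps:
S(j, Y) = -j**2
g(s) = -2*s**3 (g(s) = (-s**2)*(s + s) = (-s**2)*(2*s) = -2*s**3)
-g(214) = -(-2)*214**3 = -(-2)*9800344 = -1*(-19600688) = 19600688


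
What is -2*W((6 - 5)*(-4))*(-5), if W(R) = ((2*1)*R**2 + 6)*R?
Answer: -1520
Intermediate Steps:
W(R) = R*(6 + 2*R**2) (W(R) = (2*R**2 + 6)*R = (6 + 2*R**2)*R = R*(6 + 2*R**2))
-2*W((6 - 5)*(-4))*(-5) = -4*(6 - 5)*(-4)*(3 + ((6 - 5)*(-4))**2)*(-5) = -4*1*(-4)*(3 + (1*(-4))**2)*(-5) = -4*(-4)*(3 + (-4)**2)*(-5) = -4*(-4)*(3 + 16)*(-5) = -4*(-4)*19*(-5) = -2*(-152)*(-5) = 304*(-5) = -1520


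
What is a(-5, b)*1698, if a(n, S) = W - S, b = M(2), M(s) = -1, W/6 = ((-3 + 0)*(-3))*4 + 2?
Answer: 388842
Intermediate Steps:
W = 228 (W = 6*(((-3 + 0)*(-3))*4 + 2) = 6*(-3*(-3)*4 + 2) = 6*(9*4 + 2) = 6*(36 + 2) = 6*38 = 228)
b = -1
a(n, S) = 228 - S
a(-5, b)*1698 = (228 - 1*(-1))*1698 = (228 + 1)*1698 = 229*1698 = 388842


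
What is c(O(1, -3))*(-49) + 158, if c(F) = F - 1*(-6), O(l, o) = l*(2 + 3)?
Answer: -381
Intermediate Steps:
O(l, o) = 5*l (O(l, o) = l*5 = 5*l)
c(F) = 6 + F (c(F) = F + 6 = 6 + F)
c(O(1, -3))*(-49) + 158 = (6 + 5*1)*(-49) + 158 = (6 + 5)*(-49) + 158 = 11*(-49) + 158 = -539 + 158 = -381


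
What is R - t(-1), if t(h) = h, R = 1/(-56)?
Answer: 55/56 ≈ 0.98214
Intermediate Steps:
R = -1/56 ≈ -0.017857
R - t(-1) = -1/56 - 1*(-1) = -1/56 + 1 = 55/56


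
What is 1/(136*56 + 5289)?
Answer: 1/12905 ≈ 7.7489e-5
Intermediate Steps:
1/(136*56 + 5289) = 1/(7616 + 5289) = 1/12905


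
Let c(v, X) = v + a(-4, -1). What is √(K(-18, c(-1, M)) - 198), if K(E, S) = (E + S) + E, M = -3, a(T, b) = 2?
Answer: I*√233 ≈ 15.264*I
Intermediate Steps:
c(v, X) = 2 + v (c(v, X) = v + 2 = 2 + v)
K(E, S) = S + 2*E
√(K(-18, c(-1, M)) - 198) = √(((2 - 1) + 2*(-18)) - 198) = √((1 - 36) - 198) = √(-35 - 198) = √(-233) = I*√233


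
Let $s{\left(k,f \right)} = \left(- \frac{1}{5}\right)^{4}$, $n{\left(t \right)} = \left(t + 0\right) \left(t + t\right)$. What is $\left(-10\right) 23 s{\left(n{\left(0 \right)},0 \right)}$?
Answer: $- \frac{46}{125} \approx -0.368$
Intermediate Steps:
$n{\left(t \right)} = 2 t^{2}$ ($n{\left(t \right)} = t 2 t = 2 t^{2}$)
$s{\left(k,f \right)} = \frac{1}{625}$ ($s{\left(k,f \right)} = \left(\left(-1\right) \frac{1}{5}\right)^{4} = \left(- \frac{1}{5}\right)^{4} = \frac{1}{625}$)
$\left(-10\right) 23 s{\left(n{\left(0 \right)},0 \right)} = \left(-10\right) 23 \cdot \frac{1}{625} = \left(-230\right) \frac{1}{625} = - \frac{46}{125}$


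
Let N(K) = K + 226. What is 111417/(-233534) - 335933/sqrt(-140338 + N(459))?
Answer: -111417/233534 + 335933*I*sqrt(15517)/46551 ≈ -0.47709 + 898.93*I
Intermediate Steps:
N(K) = 226 + K
111417/(-233534) - 335933/sqrt(-140338 + N(459)) = 111417/(-233534) - 335933/sqrt(-140338 + (226 + 459)) = 111417*(-1/233534) - 335933/sqrt(-140338 + 685) = -111417/233534 - 335933*(-I*sqrt(15517)/46551) = -111417/233534 - (-335933)*I*sqrt(15517)/46551 = -111417/233534 + 335933*I*sqrt(15517)/46551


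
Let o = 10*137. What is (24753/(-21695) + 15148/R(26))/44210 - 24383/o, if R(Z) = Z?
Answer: -15190063979094/854110563475 ≈ -17.785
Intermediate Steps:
o = 1370
(24753/(-21695) + 15148/R(26))/44210 - 24383/o = (24753/(-21695) + 15148/26)/44210 - 24383/1370 = (24753*(-1/21695) + 15148*(1/26))*(1/44210) - 24383*1/1370 = (-24753/21695 + 7574/13)*(1/44210) - 24383/1370 = (163996141/282035)*(1/44210) - 24383/1370 = 163996141/12468767350 - 24383/1370 = -15190063979094/854110563475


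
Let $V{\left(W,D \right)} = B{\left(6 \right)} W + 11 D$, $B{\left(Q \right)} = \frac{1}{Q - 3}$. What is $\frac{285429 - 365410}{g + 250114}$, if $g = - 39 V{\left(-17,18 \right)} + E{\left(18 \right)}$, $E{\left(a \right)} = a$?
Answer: $- \frac{79981}{242631} \approx -0.32964$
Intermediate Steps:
$B{\left(Q \right)} = \frac{1}{-3 + Q}$
$V{\left(W,D \right)} = 11 D + \frac{W}{3}$ ($V{\left(W,D \right)} = \frac{W}{-3 + 6} + 11 D = \frac{W}{3} + 11 D = 11 D + \frac{W}{3}$)
$g = -7483$ ($g = - 39 \left(11 \cdot 18 + \frac{1}{3} \left(-17\right)\right) + 18 = - 39 \left(198 - \frac{17}{3}\right) + 18 = \left(-39\right) \frac{577}{3} + 18 = -7501 + 18 = -7483$)
$\frac{285429 - 365410}{g + 250114} = \frac{285429 - 365410}{-7483 + 250114} = - \frac{79981}{242631}$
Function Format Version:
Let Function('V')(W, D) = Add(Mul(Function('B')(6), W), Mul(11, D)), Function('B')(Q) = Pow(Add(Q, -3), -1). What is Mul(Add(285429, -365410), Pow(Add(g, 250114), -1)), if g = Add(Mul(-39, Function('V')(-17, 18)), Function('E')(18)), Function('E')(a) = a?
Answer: Rational(-79981, 242631) ≈ -0.32964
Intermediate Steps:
Function('B')(Q) = Pow(Add(-3, Q), -1)
Function('V')(W, D) = Add(Mul(11, D), Mul(Rational(1, 3), W)) (Function('V')(W, D) = Add(Mul(Pow(Add(-3, 6), -1), W), Mul(11, D)) = Add(Mul(Pow(3, -1), W), Mul(11, D)) = Add(Mul(Rational(1, 3), W), Mul(11, D)) = Add(Mul(11, D), Mul(Rational(1, 3), W)))
g = -7483 (g = Add(Mul(-39, Add(Mul(11, 18), Mul(Rational(1, 3), -17))), 18) = Add(Mul(-39, Add(198, Rational(-17, 3))), 18) = Add(Mul(-39, Rational(577, 3)), 18) = Add(-7501, 18) = -7483)
Mul(Add(285429, -365410), Pow(Add(g, 250114), -1)) = Mul(Add(285429, -365410), Pow(Add(-7483, 250114), -1)) = Mul(-79981, Pow(242631, -1)) = Mul(-79981, Rational(1, 242631)) = Rational(-79981, 242631)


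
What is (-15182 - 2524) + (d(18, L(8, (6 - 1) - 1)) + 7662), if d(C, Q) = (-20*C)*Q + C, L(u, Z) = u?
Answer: -12906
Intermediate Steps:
d(C, Q) = C - 20*C*Q (d(C, Q) = -20*C*Q + C = C - 20*C*Q)
(-15182 - 2524) + (d(18, L(8, (6 - 1) - 1)) + 7662) = (-15182 - 2524) + (18*(1 - 20*8) + 7662) = -17706 + (18*(1 - 160) + 7662) = -17706 + (18*(-159) + 7662) = -17706 + (-2862 + 7662) = -17706 + 4800 = -12906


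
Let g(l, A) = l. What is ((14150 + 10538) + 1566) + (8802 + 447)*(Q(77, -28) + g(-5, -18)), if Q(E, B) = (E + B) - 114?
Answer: -621176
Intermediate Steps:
Q(E, B) = -114 + B + E (Q(E, B) = (B + E) - 114 = -114 + B + E)
((14150 + 10538) + 1566) + (8802 + 447)*(Q(77, -28) + g(-5, -18)) = ((14150 + 10538) + 1566) + (8802 + 447)*((-114 - 28 + 77) - 5) = (24688 + 1566) + 9249*(-65 - 5) = 26254 + 9249*(-70) = 26254 - 647430 = -621176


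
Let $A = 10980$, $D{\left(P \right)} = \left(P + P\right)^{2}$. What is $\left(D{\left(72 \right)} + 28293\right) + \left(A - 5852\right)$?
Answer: $54157$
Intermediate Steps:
$D{\left(P \right)} = 4 P^{2}$ ($D{\left(P \right)} = \left(2 P\right)^{2} = 4 P^{2}$)
$\left(D{\left(72 \right)} + 28293\right) + \left(A - 5852\right) = \left(4 \cdot 72^{2} + 28293\right) + \left(10980 - 5852\right) = \left(4 \cdot 5184 + 28293\right) + 5128 = \left(20736 + 28293\right) + 5128 = 49029 + 5128 = 54157$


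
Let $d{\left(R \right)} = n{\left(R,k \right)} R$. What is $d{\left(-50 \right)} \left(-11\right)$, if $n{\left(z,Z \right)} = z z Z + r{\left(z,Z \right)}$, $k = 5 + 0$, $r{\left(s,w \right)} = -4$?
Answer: $6872800$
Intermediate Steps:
$k = 5$
$n{\left(z,Z \right)} = -4 + Z z^{2}$ ($n{\left(z,Z \right)} = z z Z - 4 = z^{2} Z - 4 = Z z^{2} - 4 = -4 + Z z^{2}$)
$d{\left(R \right)} = R \left(-4 + 5 R^{2}\right)$ ($d{\left(R \right)} = \left(-4 + 5 R^{2}\right) R = R \left(-4 + 5 R^{2}\right)$)
$d{\left(-50 \right)} \left(-11\right) = - 50 \left(-4 + 5 \left(-50\right)^{2}\right) \left(-11\right) = - 50 \left(-4 + 5 \cdot 2500\right) \left(-11\right) = - 50 \left(-4 + 12500\right) \left(-11\right) = \left(-50\right) 12496 \left(-11\right) = \left(-624800\right) \left(-11\right) = 6872800$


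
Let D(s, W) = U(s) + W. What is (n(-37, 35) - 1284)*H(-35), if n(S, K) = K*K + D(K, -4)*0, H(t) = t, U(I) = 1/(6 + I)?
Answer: 2065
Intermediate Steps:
D(s, W) = W + 1/(6 + s) (D(s, W) = 1/(6 + s) + W = W + 1/(6 + s))
n(S, K) = K² (n(S, K) = K*K + ((1 - 4*(6 + K))/(6 + K))*0 = K² + ((1 + (-24 - 4*K))/(6 + K))*0 = K² + ((-23 - 4*K)/(6 + K))*0 = K² + 0 = K²)
(n(-37, 35) - 1284)*H(-35) = (35² - 1284)*(-35) = (1225 - 1284)*(-35) = -59*(-35) = 2065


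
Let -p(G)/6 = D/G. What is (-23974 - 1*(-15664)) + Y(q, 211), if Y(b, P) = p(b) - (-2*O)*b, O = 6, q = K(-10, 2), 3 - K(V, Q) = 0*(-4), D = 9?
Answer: -8292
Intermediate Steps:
K(V, Q) = 3 (K(V, Q) = 3 - 0*(-4) = 3 - 1*0 = 3 + 0 = 3)
q = 3
p(G) = -54/G
Y(b, P) = -54/b + 12*b (Y(b, P) = -54/b - (-2*6)*b = -54/b - (-12)*b = -54/b + 12*b)
(-23974 - 1*(-15664)) + Y(q, 211) = (-23974 - 1*(-15664)) + (-54/3 + 12*3) = (-23974 + 15664) + (-54*⅓ + 36) = -8310 + (-18 + 36) = -8310 + 18 = -8292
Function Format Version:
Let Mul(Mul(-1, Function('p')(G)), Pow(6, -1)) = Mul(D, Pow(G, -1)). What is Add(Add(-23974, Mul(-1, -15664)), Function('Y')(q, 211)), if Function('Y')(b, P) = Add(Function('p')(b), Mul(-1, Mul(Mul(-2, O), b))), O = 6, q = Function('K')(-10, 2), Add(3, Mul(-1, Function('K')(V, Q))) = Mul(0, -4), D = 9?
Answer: -8292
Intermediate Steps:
Function('K')(V, Q) = 3 (Function('K')(V, Q) = Add(3, Mul(-1, Mul(0, -4))) = Add(3, Mul(-1, 0)) = Add(3, 0) = 3)
q = 3
Function('p')(G) = Mul(-54, Pow(G, -1)) (Function('p')(G) = Mul(-6, Mul(9, Pow(G, -1))) = Mul(-54, Pow(G, -1)))
Function('Y')(b, P) = Add(Mul(-54, Pow(b, -1)), Mul(12, b)) (Function('Y')(b, P) = Add(Mul(-54, Pow(b, -1)), Mul(-1, Mul(Mul(-2, 6), b))) = Add(Mul(-54, Pow(b, -1)), Mul(-1, Mul(-12, b))) = Add(Mul(-54, Pow(b, -1)), Mul(12, b)))
Add(Add(-23974, Mul(-1, -15664)), Function('Y')(q, 211)) = Add(Add(-23974, Mul(-1, -15664)), Add(Mul(-54, Pow(3, -1)), Mul(12, 3))) = Add(Add(-23974, 15664), Add(Mul(-54, Rational(1, 3)), 36)) = Add(-8310, Add(-18, 36)) = Add(-8310, 18) = -8292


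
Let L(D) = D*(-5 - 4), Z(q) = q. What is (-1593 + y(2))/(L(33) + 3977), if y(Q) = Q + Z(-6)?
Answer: -1597/3680 ≈ -0.43397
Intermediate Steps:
y(Q) = -6 + Q (y(Q) = Q - 6 = -6 + Q)
L(D) = -9*D (L(D) = D*(-9) = -9*D)
(-1593 + y(2))/(L(33) + 3977) = (-1593 + (-6 + 2))/(-9*33 + 3977) = (-1593 - 4)/(-297 + 3977) = -1597/3680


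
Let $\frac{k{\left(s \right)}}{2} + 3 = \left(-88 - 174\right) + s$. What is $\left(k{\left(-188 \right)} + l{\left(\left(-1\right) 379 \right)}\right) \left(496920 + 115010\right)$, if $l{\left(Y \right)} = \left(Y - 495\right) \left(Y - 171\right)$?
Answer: $293600342420$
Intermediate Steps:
$k{\left(s \right)} = -530 + 2 s$ ($k{\left(s \right)} = -6 + 2 \left(\left(-88 - 174\right) + s\right) = -6 + 2 \left(-262 + s\right) = -6 + \left(-524 + 2 s\right) = -530 + 2 s$)
$l{\left(Y \right)} = \left(-495 + Y\right) \left(-171 + Y\right)$
$\left(k{\left(-188 \right)} + l{\left(\left(-1\right) 379 \right)}\right) \left(496920 + 115010\right) = \left(\left(-530 + 2 \left(-188\right)\right) + \left(84645 + \left(\left(-1\right) 379\right)^{2} - 666 \left(\left(-1\right) 379\right)\right)\right) \left(496920 + 115010\right) = \left(\left(-530 - 376\right) + \left(84645 + \left(-379\right)^{2} - -252414\right)\right) 611930 = \left(-906 + \left(84645 + 143641 + 252414\right)\right) 611930 = \left(-906 + 480700\right) 611930 = 479794 \cdot 611930 = 293600342420$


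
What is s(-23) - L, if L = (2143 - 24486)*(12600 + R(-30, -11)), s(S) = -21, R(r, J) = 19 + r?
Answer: 281276006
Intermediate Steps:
L = -281276027 (L = (2143 - 24486)*(12600 + (19 - 30)) = -22343*(12600 - 11) = -22343*12589 = -281276027)
s(-23) - L = -21 - 1*(-281276027) = -21 + 281276027 = 281276006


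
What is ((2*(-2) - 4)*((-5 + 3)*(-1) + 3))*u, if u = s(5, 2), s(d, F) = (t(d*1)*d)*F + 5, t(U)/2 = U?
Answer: -4200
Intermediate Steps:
t(U) = 2*U
s(d, F) = 5 + 2*F*d² (s(d, F) = ((2*(d*1))*d)*F + 5 = ((2*d)*d)*F + 5 = (2*d²)*F + 5 = 2*F*d² + 5 = 5 + 2*F*d²)
u = 105 (u = 5 + 2*2*5² = 5 + 2*2*25 = 5 + 100 = 105)
((2*(-2) - 4)*((-5 + 3)*(-1) + 3))*u = ((2*(-2) - 4)*((-5 + 3)*(-1) + 3))*105 = ((-4 - 4)*(-2*(-1) + 3))*105 = -8*(2 + 3)*105 = -8*5*105 = -40*105 = -4200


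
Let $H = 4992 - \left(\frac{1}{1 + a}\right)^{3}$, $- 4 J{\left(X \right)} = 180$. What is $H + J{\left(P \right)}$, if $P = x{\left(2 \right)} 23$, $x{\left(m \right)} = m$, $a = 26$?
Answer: $\frac{97371800}{19683} \approx 4947.0$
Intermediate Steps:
$P = 46$ ($P = 2 \cdot 23 = 46$)
$J{\left(X \right)} = -45$ ($J{\left(X \right)} = \left(- \frac{1}{4}\right) 180 = -45$)
$H = \frac{98257535}{19683}$ ($H = 4992 - \left(\frac{1}{1 + 26}\right)^{3} = 4992 - \left(\frac{1}{27}\right)^{3} = 4992 - \frac{1}{19683} = \frac{98257535}{19683} \approx 4992.0$)
$H + J{\left(P \right)} = \frac{98257535}{19683} - 45 = \frac{97371800}{19683}$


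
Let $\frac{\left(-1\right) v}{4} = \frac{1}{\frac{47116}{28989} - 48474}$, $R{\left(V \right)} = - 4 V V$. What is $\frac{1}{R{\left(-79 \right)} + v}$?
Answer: $- \frac{702582835}{17539277834962} \approx -4.0058 \cdot 10^{-5}$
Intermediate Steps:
$R{\left(V \right)} = - 4 V^{2}$
$v = \frac{57978}{702582835}$ ($v = - \frac{4}{\frac{47116}{28989} - 48474} = - \frac{4}{- \frac{1405165670}{28989}} = \left(-4\right) \left(- \frac{28989}{1405165670}\right) = \frac{57978}{702582835} \approx 8.2521 \cdot 10^{-5}$)
$\frac{1}{R{\left(-79 \right)} + v} = \frac{1}{- 4 \left(-79\right)^{2} + \frac{57978}{702582835}} = \frac{1}{\left(-4\right) 6241 + \frac{57978}{702582835}} = \frac{1}{-24964 + \frac{57978}{702582835}} = \frac{1}{- \frac{17539277834962}{702582835}} = - \frac{702582835}{17539277834962}$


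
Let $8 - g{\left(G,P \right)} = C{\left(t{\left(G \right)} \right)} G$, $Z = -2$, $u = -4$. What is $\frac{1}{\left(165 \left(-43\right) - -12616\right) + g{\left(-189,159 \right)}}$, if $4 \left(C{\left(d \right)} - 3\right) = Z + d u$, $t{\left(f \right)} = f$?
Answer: $\frac{2}{83445} \approx 2.3968 \cdot 10^{-5}$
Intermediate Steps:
$C{\left(d \right)} = \frac{5}{2} - d$ ($C{\left(d \right)} = 3 + \frac{-2 + d \left(-4\right)}{4} = 3 + \frac{-2 - 4 d}{4} = 3 - \left(\frac{1}{2} + d\right) = \frac{5}{2} - d$)
$g{\left(G,P \right)} = 8 - G \left(\frac{5}{2} - G\right)$ ($g{\left(G,P \right)} = 8 - \left(\frac{5}{2} - G\right) G = 8 - G \left(\frac{5}{2} - G\right)$)
$\frac{1}{\left(165 \left(-43\right) - -12616\right) + g{\left(-189,159 \right)}} = \frac{1}{\left(165 \left(-43\right) - -12616\right) + \left(8 + \frac{1}{2} \left(-189\right) \left(-5 + 2 \left(-189\right)\right)\right)} = \frac{1}{\left(-7095 + 12616\right) + \left(8 + \frac{1}{2} \left(-189\right) \left(-5 - 378\right)\right)} = \frac{1}{5521 + \left(8 + \frac{1}{2} \left(-189\right) \left(-383\right)\right)} = \frac{1}{5521 + \left(8 + \frac{72387}{2}\right)} = \frac{1}{5521 + \frac{72403}{2}} = \frac{1}{\frac{83445}{2}} = \frac{2}{83445}$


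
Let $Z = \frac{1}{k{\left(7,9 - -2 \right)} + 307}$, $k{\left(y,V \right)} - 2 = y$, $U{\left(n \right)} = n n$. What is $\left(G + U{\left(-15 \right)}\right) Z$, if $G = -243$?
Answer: $- \frac{9}{158} \approx -0.056962$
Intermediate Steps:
$U{\left(n \right)} = n^{2}$
$k{\left(y,V \right)} = 2 + y$
$Z = \frac{1}{316}$ ($Z = \frac{1}{\left(2 + 7\right) + 307} = \frac{1}{9 + 307} = \frac{1}{316} \approx 0.0031646$)
$\left(G + U{\left(-15 \right)}\right) Z = \left(-243 + \left(-15\right)^{2}\right) \frac{1}{316} = \left(-243 + 225\right) \frac{1}{316} = \left(-18\right) \frac{1}{316} = - \frac{9}{158}$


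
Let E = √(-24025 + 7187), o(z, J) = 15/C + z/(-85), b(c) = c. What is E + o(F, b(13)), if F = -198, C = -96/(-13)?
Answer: 11861/2720 + I*√16838 ≈ 4.3607 + 129.76*I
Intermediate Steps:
C = 96/13 (C = -96*(-1/13) = 96/13 ≈ 7.3846)
o(z, J) = 65/32 - z/85 (o(z, J) = 15/(96/13) + z/(-85) = 15*(13/96) + z*(-1/85) = 65/32 - z/85)
E = I*√16838 (E = √(-16838) = I*√16838 ≈ 129.76*I)
E + o(F, b(13)) = I*√16838 + (65/32 - 1/85*(-198)) = I*√16838 + (65/32 + 198/85) = I*√16838 + 11861/2720 = 11861/2720 + I*√16838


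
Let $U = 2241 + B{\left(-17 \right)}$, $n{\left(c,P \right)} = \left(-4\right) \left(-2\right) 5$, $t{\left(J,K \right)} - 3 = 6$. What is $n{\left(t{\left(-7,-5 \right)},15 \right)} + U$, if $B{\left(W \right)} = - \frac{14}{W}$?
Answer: $\frac{38791}{17} \approx 2281.8$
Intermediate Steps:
$t{\left(J,K \right)} = 9$ ($t{\left(J,K \right)} = 3 + 6 = 9$)
$n{\left(c,P \right)} = 40$ ($n{\left(c,P \right)} = 8 \cdot 5 = 40$)
$U = \frac{38111}{17}$ ($U = 2241 - \frac{14}{-17} = 2241 - - \frac{14}{17} = 2241 + \frac{14}{17} = \frac{38111}{17} \approx 2241.8$)
$n{\left(t{\left(-7,-5 \right)},15 \right)} + U = 40 + \frac{38111}{17} = \frac{38791}{17}$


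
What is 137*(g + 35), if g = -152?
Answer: -16029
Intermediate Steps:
137*(g + 35) = 137*(-152 + 35) = 137*(-117) = -16029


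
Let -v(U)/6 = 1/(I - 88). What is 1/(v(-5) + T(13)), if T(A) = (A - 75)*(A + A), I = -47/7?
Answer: -221/356238 ≈ -0.00062037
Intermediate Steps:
I = -47/7 (I = -47*⅐ = -47/7 ≈ -6.7143)
T(A) = 2*A*(-75 + A) (T(A) = (-75 + A)*(2*A) = 2*A*(-75 + A))
v(U) = 14/221 (v(U) = -6/(-47/7 - 88) = -6/(-663/7) = -6*(-7/663) = 14/221)
1/(v(-5) + T(13)) = 1/(14/221 + 2*13*(-75 + 13)) = 1/(14/221 + 2*13*(-62)) = 1/(14/221 - 1612) = 1/(-356238/221) = -221/356238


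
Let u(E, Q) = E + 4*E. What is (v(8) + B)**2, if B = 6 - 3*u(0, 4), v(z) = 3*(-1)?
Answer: 9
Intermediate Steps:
v(z) = -3
u(E, Q) = 5*E
B = 6 (B = 6 - 15*0 = 6 - 3*0 = 6 + 0 = 6)
(v(8) + B)**2 = (-3 + 6)**2 = 3**2 = 9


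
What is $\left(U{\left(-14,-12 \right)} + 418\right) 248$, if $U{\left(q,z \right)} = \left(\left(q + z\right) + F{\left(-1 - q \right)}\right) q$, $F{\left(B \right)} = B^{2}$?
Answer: $-392832$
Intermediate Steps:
$U{\left(q,z \right)} = q \left(q + z + \left(-1 - q\right)^{2}\right)$ ($U{\left(q,z \right)} = \left(\left(q + z\right) + \left(-1 - q\right)^{2}\right) q = \left(q + z + \left(-1 - q\right)^{2}\right) q = q \left(q + z + \left(-1 - q\right)^{2}\right)$)
$\left(U{\left(-14,-12 \right)} + 418\right) 248 = \left(- 14 \left(-14 - 12 + \left(1 - 14\right)^{2}\right) + 418\right) 248 = \left(- 14 \left(-14 - 12 + \left(-13\right)^{2}\right) + 418\right) 248 = \left(- 14 \left(-14 - 12 + 169\right) + 418\right) 248 = \left(\left(-14\right) 143 + 418\right) 248 = \left(-2002 + 418\right) 248 = \left(-1584\right) 248 = -392832$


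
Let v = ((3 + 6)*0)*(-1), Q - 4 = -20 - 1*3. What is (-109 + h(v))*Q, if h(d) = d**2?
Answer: 2071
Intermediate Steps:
Q = -19 (Q = 4 + (-20 - 1*3) = 4 + (-20 - 3) = 4 - 23 = -19)
v = 0 (v = (9*0)*(-1) = 0*(-1) = 0)
(-109 + h(v))*Q = (-109 + 0**2)*(-19) = (-109 + 0)*(-19) = -109*(-19) = 2071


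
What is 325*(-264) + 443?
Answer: -85357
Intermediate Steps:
325*(-264) + 443 = -85800 + 443 = -85357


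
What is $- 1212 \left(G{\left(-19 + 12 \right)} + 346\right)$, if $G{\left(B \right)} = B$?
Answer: $-410868$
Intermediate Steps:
$- 1212 \left(G{\left(-19 + 12 \right)} + 346\right) = - 1212 \left(\left(-19 + 12\right) + 346\right) = - 1212 \left(-7 + 346\right) = \left(-1212\right) 339 = -410868$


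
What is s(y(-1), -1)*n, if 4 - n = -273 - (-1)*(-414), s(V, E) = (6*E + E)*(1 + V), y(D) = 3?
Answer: -19348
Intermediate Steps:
s(V, E) = 7*E*(1 + V) (s(V, E) = (7*E)*(1 + V) = 7*E*(1 + V))
n = 691 (n = 4 - (-273 - (-1)*(-414)) = 4 - (-273 - 1*414) = 4 - (-273 - 414) = 4 - 1*(-687) = 4 + 687 = 691)
s(y(-1), -1)*n = (7*(-1)*(1 + 3))*691 = (7*(-1)*4)*691 = -28*691 = -19348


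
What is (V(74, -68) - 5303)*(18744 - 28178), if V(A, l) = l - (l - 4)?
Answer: 49990766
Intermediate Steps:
V(A, l) = 4 (V(A, l) = l - (-4 + l) = l + (4 - l) = 4)
(V(74, -68) - 5303)*(18744 - 28178) = (4 - 5303)*(18744 - 28178) = -5299*(-9434) = 49990766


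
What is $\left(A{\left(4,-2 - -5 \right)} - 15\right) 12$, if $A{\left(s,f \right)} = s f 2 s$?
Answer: $972$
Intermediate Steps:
$A{\left(s,f \right)} = 2 f s^{2}$ ($A{\left(s,f \right)} = f s 2 s = 2 f s^{2}$)
$\left(A{\left(4,-2 - -5 \right)} - 15\right) 12 = \left(2 \left(-2 - -5\right) 4^{2} - 15\right) 12 = \left(2 \left(-2 + 5\right) 16 - 15\right) 12 = \left(2 \cdot 3 \cdot 16 - 15\right) 12 = \left(96 - 15\right) 12 = 81 \cdot 12 = 972$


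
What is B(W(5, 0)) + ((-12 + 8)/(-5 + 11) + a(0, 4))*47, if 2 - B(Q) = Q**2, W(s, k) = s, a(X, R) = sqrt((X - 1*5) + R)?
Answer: -163/3 + 47*I ≈ -54.333 + 47.0*I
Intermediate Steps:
a(X, R) = sqrt(-5 + R + X) (a(X, R) = sqrt((X - 5) + R) = sqrt((-5 + X) + R) = sqrt(-5 + R + X))
B(Q) = 2 - Q**2
B(W(5, 0)) + ((-12 + 8)/(-5 + 11) + a(0, 4))*47 = (2 - 1*5**2) + ((-12 + 8)/(-5 + 11) + sqrt(-5 + 4 + 0))*47 = (2 - 1*25) + (-4/6 + sqrt(-1))*47 = (2 - 25) + (-4*1/6 + I)*47 = -23 + (-2/3 + I)*47 = -23 + (-94/3 + 47*I) = -163/3 + 47*I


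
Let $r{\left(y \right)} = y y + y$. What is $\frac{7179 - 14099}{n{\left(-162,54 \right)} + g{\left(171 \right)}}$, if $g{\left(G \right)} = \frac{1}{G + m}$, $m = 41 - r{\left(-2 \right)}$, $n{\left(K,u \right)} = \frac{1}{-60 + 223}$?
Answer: $- \frac{236871600}{373} \approx -6.3504 \cdot 10^{5}$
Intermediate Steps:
$r{\left(y \right)} = y + y^{2}$ ($r{\left(y \right)} = y^{2} + y = y + y^{2}$)
$n{\left(K,u \right)} = \frac{1}{163}$
$m = 39$ ($m = 41 - - 2 \left(1 - 2\right) = 41 - \left(-2\right) \left(-1\right) = 41 - 2 = 39$)
$g{\left(G \right)} = \frac{1}{39 + G}$ ($g{\left(G \right)} = \frac{1}{G + 39} = \frac{1}{39 + G}$)
$\frac{7179 - 14099}{n{\left(-162,54 \right)} + g{\left(171 \right)}} = \frac{7179 - 14099}{\frac{1}{163} + \frac{1}{39 + 171}} = - \frac{6920}{\frac{1}{163} + \frac{1}{210}} = - \frac{6920}{\frac{373}{34230}} = \left(-6920\right) \frac{34230}{373} = - \frac{236871600}{373}$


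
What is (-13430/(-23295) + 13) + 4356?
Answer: 20357857/4659 ≈ 4369.6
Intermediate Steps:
(-13430/(-23295) + 13) + 4356 = (-13430*(-1/23295) + 13) + 4356 = (2686/4659 + 13) + 4356 = 63253/4659 + 4356 = 20357857/4659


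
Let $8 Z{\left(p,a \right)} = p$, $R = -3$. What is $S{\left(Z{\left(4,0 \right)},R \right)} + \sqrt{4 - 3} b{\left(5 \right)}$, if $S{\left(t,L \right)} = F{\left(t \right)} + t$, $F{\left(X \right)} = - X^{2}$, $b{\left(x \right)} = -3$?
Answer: $- \frac{11}{4} \approx -2.75$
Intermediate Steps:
$Z{\left(p,a \right)} = \frac{p}{8}$
$S{\left(t,L \right)} = t - t^{2}$ ($S{\left(t,L \right)} = - t^{2} + t = t - t^{2}$)
$S{\left(Z{\left(4,0 \right)},R \right)} + \sqrt{4 - 3} b{\left(5 \right)} = \frac{1}{8} \cdot 4 \left(1 - \frac{1}{8} \cdot 4\right) + \sqrt{4 - 3} \left(-3\right) = \frac{1 - \frac{1}{2}}{2} + \sqrt{1} \left(-3\right) = \frac{1 - \frac{1}{2}}{2} + 1 \left(-3\right) = \frac{1}{2} \cdot \frac{1}{2} - 3 = \frac{1}{4} - 3 = - \frac{11}{4}$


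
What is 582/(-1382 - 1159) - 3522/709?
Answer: -3120680/600523 ≈ -5.1966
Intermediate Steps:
582/(-1382 - 1159) - 3522/709 = 582/(-2541) - 3522*1/709 = 582*(-1/2541) - 3522/709 = -194/847 - 3522/709 = -3120680/600523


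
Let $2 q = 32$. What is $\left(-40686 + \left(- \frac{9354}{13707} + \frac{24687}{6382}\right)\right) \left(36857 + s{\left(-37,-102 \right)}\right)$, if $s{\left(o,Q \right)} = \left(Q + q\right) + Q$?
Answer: $- \frac{14499958422990703}{9719786} \approx -1.4918 \cdot 10^{9}$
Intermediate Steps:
$q = 16$ ($q = \frac{1}{2} \cdot 32 = 16$)
$s{\left(o,Q \right)} = 16 + 2 Q$ ($s{\left(o,Q \right)} = \left(Q + 16\right) + Q = \left(16 + Q\right) + Q = 16 + 2 Q$)
$\left(-40686 + \left(- \frac{9354}{13707} + \frac{24687}{6382}\right)\right) \left(36857 + s{\left(-37,-102 \right)}\right) = \left(-40686 + \left(- \frac{9354}{13707} + \frac{24687}{6382}\right)\right) \left(36857 + \left(16 + 2 \left(-102\right)\right)\right) = \left(-40686 + \left(\left(-9354\right) \frac{1}{13707} + 24687 \cdot \frac{1}{6382}\right)\right) \left(36857 + \left(16 - 204\right)\right) = \left(-40686 + \left(- \frac{3118}{4569} + \frac{24687}{6382}\right)\right) \left(36857 - 188\right) = \left(-40686 + \frac{92895827}{29159358}\right) 36669 = \left(- \frac{1186284743761}{29159358}\right) 36669 = - \frac{14499958422990703}{9719786}$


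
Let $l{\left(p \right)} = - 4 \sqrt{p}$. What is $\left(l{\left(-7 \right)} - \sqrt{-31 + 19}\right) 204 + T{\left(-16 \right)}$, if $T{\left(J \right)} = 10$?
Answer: $10 - 816 i \sqrt{7} - 408 i \sqrt{3} \approx 10.0 - 2865.6 i$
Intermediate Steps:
$\left(l{\left(-7 \right)} - \sqrt{-31 + 19}\right) 204 + T{\left(-16 \right)} = \left(- 4 \sqrt{-7} - \sqrt{-31 + 19}\right) 204 + 10 = \left(- 4 i \sqrt{7} - \sqrt{-12}\right) 204 + 10 = \left(- 4 i \sqrt{7} - 2 i \sqrt{3}\right) 204 + 10 = \left(- 816 i \sqrt{7} - 408 i \sqrt{3}\right) + 10 = 10 - 816 i \sqrt{7} - 408 i \sqrt{3}$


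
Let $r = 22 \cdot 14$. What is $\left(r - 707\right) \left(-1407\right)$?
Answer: $561393$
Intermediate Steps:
$r = 308$
$\left(r - 707\right) \left(-1407\right) = \left(308 - 707\right) \left(-1407\right) = \left(-399\right) \left(-1407\right) = 561393$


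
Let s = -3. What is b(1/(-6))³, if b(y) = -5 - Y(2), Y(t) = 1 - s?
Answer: -729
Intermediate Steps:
Y(t) = 4 (Y(t) = 1 - 1*(-3) = 1 + 3 = 4)
b(y) = -9 (b(y) = -5 - 1*4 = -5 - 4 = -9)
b(1/(-6))³ = (-9)³ = -729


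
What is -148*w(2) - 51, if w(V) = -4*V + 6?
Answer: 245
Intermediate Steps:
w(V) = 6 - 4*V
-148*w(2) - 51 = -148*(6 - 4*2) - 51 = -148*(6 - 8) - 51 = -148*(-2) - 51 = 296 - 51 = 245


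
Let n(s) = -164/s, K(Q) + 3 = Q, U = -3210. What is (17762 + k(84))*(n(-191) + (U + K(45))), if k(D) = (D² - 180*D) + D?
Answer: -5917366568/191 ≈ -3.0981e+7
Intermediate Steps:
K(Q) = -3 + Q
k(D) = D² - 179*D
(17762 + k(84))*(n(-191) + (U + K(45))) = (17762 + 84*(-179 + 84))*(-164/(-191) + (-3210 + (-3 + 45))) = (17762 + 84*(-95))*(-164*(-1/191) + (-3210 + 42)) = (17762 - 7980)*(164/191 - 3168) = 9782*(-604924/191) = -5917366568/191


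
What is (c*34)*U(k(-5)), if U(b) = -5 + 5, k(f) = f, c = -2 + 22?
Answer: 0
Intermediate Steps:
c = 20
U(b) = 0
(c*34)*U(k(-5)) = (20*34)*0 = 680*0 = 0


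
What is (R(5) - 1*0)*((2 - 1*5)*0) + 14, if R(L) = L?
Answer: 14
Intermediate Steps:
(R(5) - 1*0)*((2 - 1*5)*0) + 14 = (5 - 1*0)*((2 - 1*5)*0) + 14 = (5 + 0)*((2 - 5)*0) + 14 = 5*(-3*0) + 14 = 5*0 + 14 = 0 + 14 = 14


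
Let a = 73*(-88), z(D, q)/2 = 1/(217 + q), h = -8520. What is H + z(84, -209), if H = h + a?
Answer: -59775/4 ≈ -14944.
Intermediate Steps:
z(D, q) = 2/(217 + q)
a = -6424
H = -14944 (H = -8520 - 6424 = -14944)
H + z(84, -209) = -14944 + 2/(217 - 209) = -14944 + 2/8 = -14944 + 2*(⅛) = -14944 + ¼ = -59775/4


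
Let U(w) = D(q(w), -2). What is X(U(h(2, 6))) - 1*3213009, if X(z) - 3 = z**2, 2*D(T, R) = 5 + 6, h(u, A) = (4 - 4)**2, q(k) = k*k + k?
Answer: -12851903/4 ≈ -3.2130e+6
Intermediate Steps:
q(k) = k + k**2 (q(k) = k**2 + k = k + k**2)
h(u, A) = 0 (h(u, A) = 0**2 = 0)
D(T, R) = 11/2 (D(T, R) = (5 + 6)/2 = (1/2)*11 = 11/2)
U(w) = 11/2
X(z) = 3 + z**2
X(U(h(2, 6))) - 1*3213009 = (3 + (11/2)**2) - 1*3213009 = (3 + 121/4) - 3213009 = 133/4 - 3213009 = -12851903/4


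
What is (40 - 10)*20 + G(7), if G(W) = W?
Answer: 607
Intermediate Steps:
(40 - 10)*20 + G(7) = (40 - 10)*20 + 7 = 30*20 + 7 = 600 + 7 = 607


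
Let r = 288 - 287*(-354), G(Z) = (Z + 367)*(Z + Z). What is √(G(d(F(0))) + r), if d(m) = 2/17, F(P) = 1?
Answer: √29470018/17 ≈ 319.33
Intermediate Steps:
d(m) = 2/17 (d(m) = 2*(1/17) = 2/17)
G(Z) = 2*Z*(367 + Z) (G(Z) = (367 + Z)*(2*Z) = 2*Z*(367 + Z))
r = 101886 (r = 288 + 101598 = 101886)
√(G(d(F(0))) + r) = √(2*(2/17)*(367 + 2/17) + 101886) = √(2*(2/17)*(6241/17) + 101886) = √(24964/289 + 101886) = √(29470018/289) = √29470018/17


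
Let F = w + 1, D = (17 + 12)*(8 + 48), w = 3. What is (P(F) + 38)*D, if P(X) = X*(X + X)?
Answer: 113680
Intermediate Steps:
D = 1624 (D = 29*56 = 1624)
F = 4 (F = 3 + 1 = 4)
P(X) = 2*X² (P(X) = X*(2*X) = 2*X²)
(P(F) + 38)*D = (2*4² + 38)*1624 = (2*16 + 38)*1624 = (32 + 38)*1624 = 70*1624 = 113680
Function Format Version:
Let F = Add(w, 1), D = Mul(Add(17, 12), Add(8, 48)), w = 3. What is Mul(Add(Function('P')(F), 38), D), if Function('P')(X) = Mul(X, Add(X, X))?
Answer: 113680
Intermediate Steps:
D = 1624 (D = Mul(29, 56) = 1624)
F = 4 (F = Add(3, 1) = 4)
Function('P')(X) = Mul(2, Pow(X, 2)) (Function('P')(X) = Mul(X, Mul(2, X)) = Mul(2, Pow(X, 2)))
Mul(Add(Function('P')(F), 38), D) = Mul(Add(Mul(2, Pow(4, 2)), 38), 1624) = Mul(Add(Mul(2, 16), 38), 1624) = Mul(Add(32, 38), 1624) = Mul(70, 1624) = 113680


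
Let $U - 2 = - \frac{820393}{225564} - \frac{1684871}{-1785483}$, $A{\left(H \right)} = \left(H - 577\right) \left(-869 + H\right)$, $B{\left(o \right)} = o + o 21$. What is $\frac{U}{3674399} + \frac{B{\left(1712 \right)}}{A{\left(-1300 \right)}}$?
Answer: $\frac{66589222657202481137}{7197972579025699408812} \approx 0.0092511$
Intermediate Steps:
$B{\left(o \right)} = 22 o$ ($B{\left(o \right)} = o + 21 o = 22 o$)
$A{\left(H \right)} = \left(-869 + H\right) \left(-577 + H\right)$ ($A{\left(H \right)} = \left(-577 + H\right) \left(-869 + H\right) = \left(-869 + H\right) \left(-577 + H\right)$)
$U = - \frac{93090045917}{134246895804}$ ($U = 2 - \left(- \frac{1684871}{1785483} + \frac{820393}{225564}\right) = 2 - \frac{361583837525}{134246895804} = - \frac{93090045917}{134246895804} \approx -0.69342$)
$\frac{U}{3674399} + \frac{B{\left(1712 \right)}}{A{\left(-1300 \right)}} = - \frac{93090045917}{134246895804 \cdot 3674399} + \frac{22 \cdot 1712}{501413 + \left(-1300\right)^{2} - -1879800} = \left(- \frac{93090045917}{134246895804}\right) \frac{1}{3674399} + \frac{37664}{501413 + 1690000 + 1879800} = - \frac{3002904707}{15912150312752316} + \frac{37664}{4071213} = \frac{66589222657202481137}{7197972579025699408812}$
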